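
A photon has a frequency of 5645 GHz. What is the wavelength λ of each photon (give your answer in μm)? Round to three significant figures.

First convert: f = 5645 GHz = 5.645 × 10^12 Hz.
Apply λ = c/f: λ = 5.311 × 10^-5 m.
Converting to μm: λ = 53.11 μm ≈ 53.1 μm.

53.1 μm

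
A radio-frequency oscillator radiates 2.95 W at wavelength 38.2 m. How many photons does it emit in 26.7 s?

Total energy: E_total = P·t = 2.95 × 26.7 = 78.77 J.
Per-photon energy: E = 5.200e-27 J.
N = E_total / E_photon = 1.51e28.

1.51e28 photons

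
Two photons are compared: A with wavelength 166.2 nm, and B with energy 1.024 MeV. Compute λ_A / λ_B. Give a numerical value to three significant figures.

λ_A = 1.662 × 10^-7 m (from wavelength = 166.2 nm, via λ given directly).
λ_B = 1.211 × 10^-12 m (from energy = 1.024 MeV, via λ = hc/E).
Ratio = 1.662 × 10^-7 / 1.211 × 10^-12 = 1.37 × 10^5.

1.37 × 10^5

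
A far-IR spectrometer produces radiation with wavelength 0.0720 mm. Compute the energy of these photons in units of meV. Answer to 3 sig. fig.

17.2 meV

Use h = 6.62607015e-34 J·s, c = 2.99792458e8 m/s, 1 eV = 1.602176634e-19 J.
In SI units: λ = 0.0720 mm = 7.20e-5 m.
For a photon E = hc/λ, so E = 2.759e-21 J.
Converting to meV: E = 17.22 meV ≈ 17.2 meV.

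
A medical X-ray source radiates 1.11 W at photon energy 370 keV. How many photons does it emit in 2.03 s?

3.80 × 10^13 photons

Total energy: E_total = P·t = 1.11 × 2.03 = 2.253 J.
Per-photon energy: E = 5.928 × 10^-14 J.
N = E_total / E_photon = 3.80 × 10^13.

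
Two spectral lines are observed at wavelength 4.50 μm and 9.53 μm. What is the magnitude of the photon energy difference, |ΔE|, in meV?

145 meV

Using E = hc/λ: E₁ = 4.414e-20 J, E₂ = 2.084e-20 J.
|ΔE| = |4.414e-20 − 2.084e-20| = 2.33e-20 J = 145 meV.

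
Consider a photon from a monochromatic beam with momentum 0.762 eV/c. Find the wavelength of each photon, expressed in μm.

1.63 μm

Use h = 6.62607015 × 10^-34 J·s, c = 2.99792458 × 10^8 m/s, 1 eV = 1.602176634 × 10^-19 J.
In SI units: p = 0.762 eV/c = 4.0723 × 10^-28 kg·m/s.
For a photon λ = h/p, so λ = 1.627 × 10^-6 m.
Converting to μm: λ = 1.627 μm ≈ 1.63 μm.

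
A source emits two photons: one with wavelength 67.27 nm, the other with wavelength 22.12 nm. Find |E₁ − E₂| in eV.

Using E = hc/λ: E₁ = 2.9529e-18 J, E₂ = 8.9803e-18 J.
|ΔE| = |2.9529e-18 − 8.9803e-18| = 6.03e-18 J = 37.6 eV.

37.6 eV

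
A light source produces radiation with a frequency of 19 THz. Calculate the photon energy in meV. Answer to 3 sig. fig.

78.6 meV

Take h = 6.62607015e-34 J·s, 1 eV = 1.602176634e-19 J.
In SI units: f = 19 THz = 1.9e13 Hz.
For a photon E = hf, so E = 1.259e-20 J.
Converting to meV: E = 78.58 meV ≈ 78.6 meV.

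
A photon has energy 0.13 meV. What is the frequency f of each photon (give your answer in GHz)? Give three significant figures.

31.4 GHz

(h = 6.62607015e-34 J·s, 1 eV = 1.602176634e-19 J.)
First convert: E = 0.13 meV = 2.0828e-23 J.
For a photon f = E/h, so f = 3.143e10 Hz.
Converting to GHz: f = 31.43 GHz ≈ 31.4 GHz.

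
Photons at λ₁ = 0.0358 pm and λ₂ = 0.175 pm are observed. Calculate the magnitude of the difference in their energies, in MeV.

27.5 MeV

Using E = hc/λ: E₁ = 5.549e-12 J, E₂ = 1.135e-12 J.
|ΔE| = |5.549e-12 − 1.135e-12| = 4.41e-12 J = 27.5 MeV.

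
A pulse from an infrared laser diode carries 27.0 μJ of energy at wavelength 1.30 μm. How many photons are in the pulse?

Per-photon energy: E = 1.528 × 10^-19 J (from wavelength = 1.30 μm).
N = E_total / E_photon = 2.70 × 10^-5 J / 1.528 × 10^-19 J = 1.77 × 10^14.

1.77 × 10^14 photons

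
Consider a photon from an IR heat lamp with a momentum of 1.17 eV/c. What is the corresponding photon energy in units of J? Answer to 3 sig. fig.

Convert to SI: p = 1.17 eV/c = 6.2528e-28 kg·m/s.
Since E = pc for a photon, E = 1.875e-19 J.
So E ≈ 1.87e-19 J.

1.87e-19 J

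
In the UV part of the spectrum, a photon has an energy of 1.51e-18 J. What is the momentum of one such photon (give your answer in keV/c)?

9.42e-3 keV/c

Apply p = E/c: p = 5.037e-27 kg·m/s.
Converting to keV/c: p = 0.009425 keV/c ≈ 9.42e-3 keV/c.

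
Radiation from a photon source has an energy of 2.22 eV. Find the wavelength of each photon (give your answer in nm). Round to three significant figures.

558 nm

Convert to SI: E = 2.22 eV = 3.5568 × 10^-19 J.
Since λ = hc/E for a photon, λ = 5.585 × 10^-7 m.
Converting to nm: λ = 558.5 nm ≈ 558 nm.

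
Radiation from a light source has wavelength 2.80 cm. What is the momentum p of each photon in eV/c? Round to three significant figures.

(h = 6.62607015e-34 J·s, c = 2.99792458e8 m/s, 1 eV = 1.602176634e-19 J.)
First convert: λ = 2.80 cm = 0.0280 m.
Since p = h/λ for a photon, p = 2.366e-32 kg·m/s.
Converting to eV/c: p = 4.428e-5 eV/c ≈ 4.43e-5 eV/c.

4.43e-5 eV/c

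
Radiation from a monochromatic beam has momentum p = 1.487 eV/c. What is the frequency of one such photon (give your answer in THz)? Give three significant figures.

Take h = 6.62607015e-34 J·s, c = 2.99792458e8 m/s, 1 eV = 1.602176634e-19 J.
In SI units: p = 1.487 eV/c = 7.9470e-28 kg·m/s.
The photon relation is f = pc/h, giving f = 3.596e14 Hz.
Converting to THz: f = 359.6 THz ≈ 360 THz.

360 THz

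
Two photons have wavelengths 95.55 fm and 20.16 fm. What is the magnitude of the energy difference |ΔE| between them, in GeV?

Using E = hc/λ: E₁ = 2.0790 × 10^-12 J, E₂ = 9.8534 × 10^-12 J.
|ΔE| = |2.0790 × 10^-12 − 9.8534 × 10^-12| = 7.77 × 10^-12 J = 0.0485 GeV.

0.0485 GeV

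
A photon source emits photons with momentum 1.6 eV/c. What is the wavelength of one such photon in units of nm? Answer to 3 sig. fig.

775 nm

In SI units: p = 1.6 eV/c = 8.5509e-28 kg·m/s.
Since λ = h/p for a photon, λ = 7.749e-7 m.
Converting to nm: λ = 774.9 nm ≈ 775 nm.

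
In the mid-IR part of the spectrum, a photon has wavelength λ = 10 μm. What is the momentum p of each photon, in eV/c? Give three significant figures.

First convert: λ = 10 μm = 1.0e-5 m.
Since p = h/λ for a photon, p = 6.626e-29 kg·m/s.
Converting to eV/c: p = 0.1240 eV/c ≈ 0.124 eV/c.

0.124 eV/c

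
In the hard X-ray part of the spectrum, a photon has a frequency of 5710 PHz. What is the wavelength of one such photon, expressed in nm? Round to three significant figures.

0.0525 nm

In SI units: f = 5710 PHz = 5.71e18 Hz.
The photon relation is λ = c/f, giving λ = 5.250e-11 m.
Converting to nm: λ = 0.05250 nm ≈ 0.0525 nm.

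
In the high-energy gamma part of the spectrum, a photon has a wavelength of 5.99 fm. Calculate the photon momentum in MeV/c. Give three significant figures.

Convert to SI: λ = 5.99 fm = 5.99e-15 m.
Since p = h/λ for a photon, p = 1.106e-19 kg·m/s.
Converting to MeV/c: p = 207.0 MeV/c ≈ 207 MeV/c.

207 MeV/c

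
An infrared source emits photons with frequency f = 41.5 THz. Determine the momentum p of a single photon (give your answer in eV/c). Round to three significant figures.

(h = 6.62607015·10^-34 J·s, c = 2.99792458·10^8 m/s, 1 eV = 1.602176634·10^-19 J.)
In SI units: f = 41.5 THz = 4.15·10^13 Hz.
Since p = hf/c for a photon, p = 9.172·10^-29 kg·m/s.
Converting to eV/c: p = 0.1716 eV/c ≈ 0.172 eV/c.

0.172 eV/c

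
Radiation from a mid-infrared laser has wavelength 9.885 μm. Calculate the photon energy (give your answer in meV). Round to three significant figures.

Take h = 6.62607015 × 10^-34 J·s, c = 2.99792458 × 10^8 m/s, 1 eV = 1.602176634 × 10^-19 J.
Convert to SI: λ = 9.885 μm = 9.885 × 10^-6 m.
Apply E = hc/λ: E = 2.010 × 10^-20 J.
Converting to meV: E = 125.4 meV ≈ 125 meV.

125 meV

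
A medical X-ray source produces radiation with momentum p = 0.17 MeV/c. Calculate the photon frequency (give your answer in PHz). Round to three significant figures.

4.11e4 PHz

Use h = 6.62607015e-34 J·s, c = 2.99792458e8 m/s, 1 eV = 1.602176634e-19 J.
First convert: p = 0.17 MeV/c = 9.0853e-23 kg·m/s.
Since f = pc/h for a photon, f = 4.111e19 Hz.
Converting to PHz: f = 41110 PHz ≈ 4.11e4 PHz.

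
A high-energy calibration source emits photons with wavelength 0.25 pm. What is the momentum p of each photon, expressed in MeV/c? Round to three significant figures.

In SI units: λ = 0.25 pm = 2.5·10^-13 m.
Since p = h/λ for a photon, p = 2.650·10^-21 kg·m/s.
Converting to MeV/c: p = 4.959 MeV/c ≈ 4.96 MeV/c.

4.96 MeV/c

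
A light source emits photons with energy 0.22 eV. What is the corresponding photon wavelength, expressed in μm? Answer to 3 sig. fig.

5.64 μm

Convert to SI: E = 0.22 eV = 3.5248e-20 J.
The photon relation is λ = hc/E, giving λ = 5.636e-6 m.
Converting to μm: λ = 5.636 μm ≈ 5.64 μm.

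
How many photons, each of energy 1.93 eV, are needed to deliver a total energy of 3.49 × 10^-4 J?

1.13 × 10^15 photons

Per-photon energy: E = 3.092 × 10^-19 J (from energy = 1.93 eV).
N = E_total / E_photon = 3.49 × 10^-4 J / 3.092 × 10^-19 J = 1.13 × 10^15.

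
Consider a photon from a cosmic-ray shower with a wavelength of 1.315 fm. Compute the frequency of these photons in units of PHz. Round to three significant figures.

2.28e8 PHz

Use c = 2.99792458e8 m/s.
In SI units: λ = 1.315 fm = 1.315e-15 m.
Apply f = c/λ: f = 2.280e23 Hz.
Converting to PHz: f = 2.280e8 PHz ≈ 2.28e8 PHz.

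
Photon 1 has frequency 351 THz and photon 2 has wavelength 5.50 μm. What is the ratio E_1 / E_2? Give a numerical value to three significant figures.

E_1 = 2.326·10^-19 J (from frequency = 351 THz, via E = hf).
E_2 = 3.612·10^-20 J (from wavelength = 5.50 μm, via E = hc/λ).
Ratio = 2.326·10^-19 / 3.612·10^-20 = 6.44.

6.44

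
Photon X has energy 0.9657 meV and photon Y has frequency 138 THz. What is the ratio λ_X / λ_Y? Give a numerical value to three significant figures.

591

λ_X = 0.001284 m (from energy = 0.9657 meV, via λ = hc/E).
λ_Y = 2.172 × 10^-6 m (from frequency = 138 THz, via λ = c/f).
Ratio = 0.001284 / 2.172 × 10^-6 = 591.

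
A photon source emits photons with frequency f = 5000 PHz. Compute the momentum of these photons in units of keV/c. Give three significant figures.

In SI units: f = 5000 PHz = 5.0e18 Hz.
Apply p = hf/c: p = 1.105e-23 kg·m/s.
Converting to keV/c: p = 20.68 keV/c ≈ 20.7 keV/c.

20.7 keV/c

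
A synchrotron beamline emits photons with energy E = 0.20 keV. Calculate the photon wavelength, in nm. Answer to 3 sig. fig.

(h = 6.62607015·10^-34 J·s, c = 2.99792458·10^8 m/s, 1 eV = 1.602176634·10^-19 J.)
Convert to SI: E = 0.20 keV = 3.2044·10^-17 J.
Apply λ = hc/E: λ = 6.199·10^-9 m.
Converting to nm: λ = 6.199 nm ≈ 6.20 nm.

6.20 nm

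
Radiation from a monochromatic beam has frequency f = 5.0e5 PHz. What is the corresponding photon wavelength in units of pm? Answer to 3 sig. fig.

In SI units: f = 5.0e5 PHz = 5.0e20 Hz.
For a photon λ = c/f, so λ = 5.996e-13 m.
Converting to pm: λ = 0.5996 pm ≈ 0.600 pm.

0.600 pm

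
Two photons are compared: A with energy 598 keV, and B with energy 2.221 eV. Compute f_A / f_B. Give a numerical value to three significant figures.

2.69e5

f_A = 1.446e20 Hz (from energy = 598 keV, via f = E/h).
f_B = 5.370e14 Hz (from energy = 2.221 eV, via f = E/h).
Ratio = 1.446e20 / 5.370e14 = 2.69e5.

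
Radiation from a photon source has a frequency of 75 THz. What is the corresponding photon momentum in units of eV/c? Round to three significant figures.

0.310 eV/c

Take h = 6.62607015e-34 J·s, c = 2.99792458e8 m/s, 1 eV = 1.602176634e-19 J.
In SI units: f = 75 THz = 7.5e13 Hz.
For a photon p = hf/c, so p = 1.658e-28 kg·m/s.
Converting to eV/c: p = 0.3102 eV/c ≈ 0.310 eV/c.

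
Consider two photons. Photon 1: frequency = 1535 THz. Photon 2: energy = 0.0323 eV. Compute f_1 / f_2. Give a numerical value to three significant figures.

f_1 = 1.535 × 10^15 Hz (from frequency = 1535 THz, via f given directly).
f_2 = 7.810 × 10^12 Hz (from energy = 0.0323 eV, via f = E/h).
Ratio = 1.535 × 10^15 / 7.810 × 10^12 = 197.

197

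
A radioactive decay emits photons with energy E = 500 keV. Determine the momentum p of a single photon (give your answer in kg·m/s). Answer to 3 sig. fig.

2.67e-22 kg·m/s

Take c = 2.99792458e8 m/s, 1 eV = 1.602176634e-19 J.
In SI units: E = 500 keV = 8.0109e-14 J.
The photon relation is p = E/c, giving p = 2.672e-22 kg·m/s.
So p ≈ 2.67e-22 kg·m/s.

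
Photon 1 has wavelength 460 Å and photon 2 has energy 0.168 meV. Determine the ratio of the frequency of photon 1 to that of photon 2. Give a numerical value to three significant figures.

1.60e5

f_1 = 6.517e15 Hz (from wavelength = 460 Å, via f = c/λ).
f_2 = 4.062e10 Hz (from energy = 0.168 meV, via f = E/h).
Ratio = 6.517e15 / 4.062e10 = 1.60e5.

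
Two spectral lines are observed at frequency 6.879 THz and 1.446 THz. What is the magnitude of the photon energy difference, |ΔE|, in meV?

22.5 meV

Using E = hf: E₁ = 4.5581 × 10^-21 J, E₂ = 9.5813 × 10^-22 J.
|ΔE| = |4.5581 × 10^-21 − 9.5813 × 10^-22| = 3.60 × 10^-21 J = 22.5 meV.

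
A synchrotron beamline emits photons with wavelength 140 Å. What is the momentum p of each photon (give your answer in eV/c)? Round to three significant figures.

(h = 6.62607015 × 10^-34 J·s, c = 2.99792458 × 10^8 m/s, 1 eV = 1.602176634 × 10^-19 J.)
Convert to SI: λ = 140 Å = 1.4 × 10^-8 m.
The photon relation is p = h/λ, giving p = 4.733 × 10^-26 kg·m/s.
Converting to eV/c: p = 88.56 eV/c ≈ 88.6 eV/c.

88.6 eV/c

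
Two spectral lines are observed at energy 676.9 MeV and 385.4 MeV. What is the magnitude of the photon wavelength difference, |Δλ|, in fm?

1.39 fm

Using λ = hc/E: λ₁ = 1.8316 × 10^-15 m, λ₂ = 3.2170 × 10^-15 m.
|Δλ| = |1.8316 × 10^-15 − 3.2170 × 10^-15| = 1.39 × 10^-15 m = 1.39 fm.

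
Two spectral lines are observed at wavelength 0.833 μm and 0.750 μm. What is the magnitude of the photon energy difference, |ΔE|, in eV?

Using E = hc/λ: E₁ = 2.385 × 10^-19 J, E₂ = 2.649 × 10^-19 J.
|ΔE| = |2.385 × 10^-19 − 2.649 × 10^-19| = 2.64 × 10^-20 J = 0.165 eV.

0.165 eV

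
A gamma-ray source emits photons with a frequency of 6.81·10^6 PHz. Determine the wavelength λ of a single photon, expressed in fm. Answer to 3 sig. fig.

44.0 fm

Use c = 2.99792458·10^8 m/s.
First convert: f = 6.81·10^6 PHz = 6.81·10^21 Hz.
Apply λ = c/f: λ = 4.402·10^-14 m.
Converting to fm: λ = 44.02 fm ≈ 44.0 fm.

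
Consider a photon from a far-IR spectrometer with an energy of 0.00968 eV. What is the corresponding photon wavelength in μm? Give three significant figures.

128 μm

In SI units: E = 0.00968 eV = 1.5509 × 10^-21 J.
Since λ = hc/E for a photon, λ = 1.281 × 10^-4 m.
Converting to μm: λ = 128.1 μm ≈ 128 μm.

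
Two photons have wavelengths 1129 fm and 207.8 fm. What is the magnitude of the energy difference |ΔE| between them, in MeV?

Using E = hc/λ: E₁ = 1.7595 × 10^-13 J, E₂ = 9.5594 × 10^-13 J.
|ΔE| = |1.7595 × 10^-13 − 9.5594 × 10^-13| = 7.80 × 10^-13 J = 4.87 MeV.

4.87 MeV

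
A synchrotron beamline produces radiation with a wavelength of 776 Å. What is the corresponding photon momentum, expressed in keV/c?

0.0160 keV/c

(h = 6.62607015e-34 J·s, c = 2.99792458e8 m/s, 1 eV = 1.602176634e-19 J.)
In SI units: λ = 776 Å = 7.76e-8 m.
For a photon p = h/λ, so p = 8.539e-27 kg·m/s.
Converting to keV/c: p = 0.01598 keV/c ≈ 0.0160 keV/c.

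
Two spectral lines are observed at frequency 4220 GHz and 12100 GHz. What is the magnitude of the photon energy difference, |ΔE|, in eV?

0.0326 eV

Using E = hf: E₁ = 2.796 × 10^-21 J, E₂ = 8.018 × 10^-21 J.
|ΔE| = |2.796 × 10^-21 − 8.018 × 10^-21| = 5.22 × 10^-21 J = 0.0326 eV.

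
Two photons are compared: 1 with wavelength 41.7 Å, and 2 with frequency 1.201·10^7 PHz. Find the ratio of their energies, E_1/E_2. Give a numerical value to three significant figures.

E_1 = 4.764·10^-17 J (from wavelength = 41.7 Å, via E = hc/λ).
E_2 = 7.958·10^-12 J (from frequency = 1.201·10^7 PHz, via E = hf).
Ratio = 4.764·10^-17 / 7.958·10^-12 = 5.99·10^-6.

5.99·10^-6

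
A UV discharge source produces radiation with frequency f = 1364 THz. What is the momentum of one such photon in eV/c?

(h = 6.62607015e-34 J·s, c = 2.99792458e8 m/s, 1 eV = 1.602176634e-19 J.)
Convert to SI: f = 1364 THz = 1.364e15 Hz.
The photon relation is p = hf/c, giving p = 3.015e-27 kg·m/s.
Converting to eV/c: p = 5.641 eV/c ≈ 5.64 eV/c.

5.64 eV/c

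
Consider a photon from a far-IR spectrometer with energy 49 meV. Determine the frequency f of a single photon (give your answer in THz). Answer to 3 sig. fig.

11.8 THz

Use h = 6.62607015 × 10^-34 J·s, 1 eV = 1.602176634 × 10^-19 J.
First convert: E = 49 meV = 7.8507 × 10^-21 J.
Since f = E/h for a photon, f = 1.185 × 10^13 Hz.
Converting to THz: f = 11.85 THz ≈ 11.8 THz.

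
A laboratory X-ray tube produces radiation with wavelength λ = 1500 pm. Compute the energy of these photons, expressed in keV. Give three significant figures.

Convert to SI: λ = 1500 pm = 1.5e-9 m.
Since E = hc/λ for a photon, E = 1.324e-16 J.
Converting to keV: E = 0.8266 keV ≈ 0.827 keV.

0.827 keV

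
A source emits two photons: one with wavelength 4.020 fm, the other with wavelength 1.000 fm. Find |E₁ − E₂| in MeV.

Using E = hc/λ: E₁ = 4.9414·10^-11 J, E₂ = 1.9864·10^-10 J.
|ΔE| = |4.9414·10^-11 − 1.9864·10^-10| = 1.49·10^-10 J = 931 MeV.

931 MeV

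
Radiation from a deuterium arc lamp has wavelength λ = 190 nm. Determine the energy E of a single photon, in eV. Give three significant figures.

Use h = 6.62607015 × 10^-34 J·s, c = 2.99792458 × 10^8 m/s, 1 eV = 1.602176634 × 10^-19 J.
Convert to SI: λ = 190 nm = 1.9 × 10^-7 m.
The photon relation is E = hc/λ, giving E = 1.045 × 10^-18 J.
Converting to eV: E = 6.525 eV ≈ 6.53 eV.

6.53 eV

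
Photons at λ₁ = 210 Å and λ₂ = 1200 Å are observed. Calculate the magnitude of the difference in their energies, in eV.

Using E = hc/λ: E₁ = 9.459 × 10^-18 J, E₂ = 1.655 × 10^-18 J.
|ΔE| = |9.459 × 10^-18 − 1.655 × 10^-18| = 7.80 × 10^-18 J = 48.7 eV.

48.7 eV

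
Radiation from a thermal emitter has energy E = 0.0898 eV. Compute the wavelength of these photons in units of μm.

Convert to SI: E = 0.0898 eV = 1.4388·10^-20 J.
For a photon λ = hc/E, so λ = 1.381·10^-5 m.
Converting to μm: λ = 13.81 μm ≈ 13.8 μm.

13.8 μm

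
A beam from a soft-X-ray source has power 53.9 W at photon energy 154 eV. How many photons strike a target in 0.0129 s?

Total energy: E_total = P·t = 53.9 × 0.0129 = 0.6953 J.
Per-photon energy: E = 2.467e-17 J.
N = E_total / E_photon = 2.82e16.

2.82e16 photons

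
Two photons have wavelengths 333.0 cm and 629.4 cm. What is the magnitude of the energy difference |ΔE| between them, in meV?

Using E = hc/λ: E₁ = 5.9653·10^-26 J, E₂ = 3.1561·10^-26 J.
|ΔE| = |5.9653·10^-26 − 3.1561·10^-26| = 2.81·10^-26 J = 1.75·10^-4 meV.

1.75·10^-4 meV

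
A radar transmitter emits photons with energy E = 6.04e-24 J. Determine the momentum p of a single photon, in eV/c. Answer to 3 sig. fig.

Since p = E/c for a photon, p = 2.015e-32 kg·m/s.
Converting to eV/c: p = 3.770e-5 eV/c ≈ 3.77e-5 eV/c.

3.77e-5 eV/c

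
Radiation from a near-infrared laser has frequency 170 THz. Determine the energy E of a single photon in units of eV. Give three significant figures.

0.703 eV

Take h = 6.62607015e-34 J·s, 1 eV = 1.602176634e-19 J.
In SI units: f = 170 THz = 1.70e14 Hz.
For a photon E = hf, so E = 1.126e-19 J.
Converting to eV: E = 0.7031 eV ≈ 0.703 eV.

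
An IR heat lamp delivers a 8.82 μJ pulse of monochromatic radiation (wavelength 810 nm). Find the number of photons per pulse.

3.60e13 photons

Per-photon energy: E = 2.452e-19 J (from wavelength = 810 nm).
N = E_total / E_photon = 8.82e-6 J / 2.452e-19 J = 3.60e13.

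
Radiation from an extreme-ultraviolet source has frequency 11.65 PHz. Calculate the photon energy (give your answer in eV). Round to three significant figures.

48.2 eV

In SI units: f = 11.65 PHz = 1.165e16 Hz.
The photon relation is E = hf, giving E = 7.719e-18 J.
Converting to eV: E = 48.18 eV ≈ 48.2 eV.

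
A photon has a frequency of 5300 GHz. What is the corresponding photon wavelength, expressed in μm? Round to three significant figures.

Use c = 2.99792458 × 10^8 m/s.
Convert to SI: f = 5300 GHz = 5.3 × 10^12 Hz.
The photon relation is λ = c/f, giving λ = 5.656 × 10^-5 m.
Converting to μm: λ = 56.56 μm ≈ 56.6 μm.

56.6 μm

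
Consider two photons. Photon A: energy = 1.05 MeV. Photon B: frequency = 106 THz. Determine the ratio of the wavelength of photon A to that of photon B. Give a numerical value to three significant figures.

4.18 × 10^-7

λ_A = 1.181 × 10^-12 m (from energy = 1.05 MeV, via λ = hc/E).
λ_B = 2.828 × 10^-6 m (from frequency = 106 THz, via λ = c/f).
Ratio = 1.181 × 10^-12 / 2.828 × 10^-6 = 4.18 × 10^-7.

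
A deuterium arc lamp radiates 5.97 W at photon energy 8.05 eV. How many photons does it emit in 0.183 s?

Total energy: E_total = P·t = 5.97 × 0.183 = 1.093 J.
Per-photon energy: E = 1.290·10^-18 J.
N = E_total / E_photon = 8.47·10^17.

8.47·10^17 photons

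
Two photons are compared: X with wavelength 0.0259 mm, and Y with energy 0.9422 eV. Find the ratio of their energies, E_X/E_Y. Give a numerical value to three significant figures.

0.0508

E_X = 7.670 × 10^-21 J (from wavelength = 0.0259 mm, via E = hc/λ).
E_Y = 1.510 × 10^-19 J (from energy = 0.9422 eV, via E given directly).
Ratio = 7.670 × 10^-21 / 1.510 × 10^-19 = 0.0508.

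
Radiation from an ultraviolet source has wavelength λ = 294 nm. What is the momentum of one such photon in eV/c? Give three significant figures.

In SI units: λ = 294 nm = 2.94 × 10^-7 m.
The photon relation is p = h/λ, giving p = 2.254 × 10^-27 kg·m/s.
Converting to eV/c: p = 4.217 eV/c ≈ 4.22 eV/c.

4.22 eV/c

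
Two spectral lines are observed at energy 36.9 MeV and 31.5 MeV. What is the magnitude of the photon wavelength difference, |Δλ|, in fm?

5.76 fm

Using λ = hc/E: λ₁ = 3.360 × 10^-14 m, λ₂ = 3.936 × 10^-14 m.
|Δλ| = |3.360 × 10^-14 − 3.936 × 10^-14| = 5.76 × 10^-15 m = 5.76 fm.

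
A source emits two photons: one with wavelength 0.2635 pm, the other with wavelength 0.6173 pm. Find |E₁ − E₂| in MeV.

2.70 MeV

Using E = hc/λ: E₁ = 7.5387·10^-13 J, E₂ = 3.2180·10^-13 J.
|ΔE| = |7.5387·10^-13 − 3.2180·10^-13| = 4.32·10^-13 J = 2.70 MeV.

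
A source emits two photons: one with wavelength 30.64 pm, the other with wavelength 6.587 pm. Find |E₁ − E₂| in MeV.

0.148 MeV

Using E = hc/λ: E₁ = 6.4832 × 10^-15 J, E₂ = 3.0157 × 10^-14 J.
|ΔE| = |6.4832 × 10^-15 − 3.0157 × 10^-14| = 2.37 × 10^-14 J = 0.148 MeV.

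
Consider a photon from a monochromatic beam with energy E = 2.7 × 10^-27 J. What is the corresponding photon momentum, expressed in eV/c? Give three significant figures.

Use c = 2.99792458 × 10^8 m/s, 1 eV = 1.602176634 × 10^-19 J.
Apply p = E/c: p = 9.006 × 10^-36 kg·m/s.
Converting to eV/c: p = 1.685 × 10^-8 eV/c ≈ 1.69 × 10^-8 eV/c.

1.69 × 10^-8 eV/c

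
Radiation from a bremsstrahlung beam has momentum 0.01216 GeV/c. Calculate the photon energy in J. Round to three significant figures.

Take c = 2.99792458 × 10^8 m/s, 1 eV = 1.602176634 × 10^-19 J.
First convert: p = 0.01216 GeV/c = 6.4987 × 10^-21 kg·m/s.
For a photon E = pc, so E = 1.948 × 10^-12 J.
So E ≈ 1.95 × 10^-12 J.

1.95 × 10^-12 J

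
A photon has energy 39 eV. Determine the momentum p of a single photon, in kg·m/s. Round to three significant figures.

2.08 × 10^-26 kg·m/s

First convert: E = 39 eV = 6.2485 × 10^-18 J.
Since p = E/c for a photon, p = 2.084 × 10^-26 kg·m/s.
So p ≈ 2.08 × 10^-26 kg·m/s.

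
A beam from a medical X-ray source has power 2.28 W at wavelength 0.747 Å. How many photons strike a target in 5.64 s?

4.84 × 10^15 photons

Total energy: E_total = P·t = 2.28 × 5.64 = 12.86 J.
Per-photon energy: E = 2.659 × 10^-15 J.
N = E_total / E_photon = 4.84 × 10^15.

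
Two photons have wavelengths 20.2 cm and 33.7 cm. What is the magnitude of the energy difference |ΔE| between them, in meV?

2.46e-3 meV

Using E = hc/λ: E₁ = 9.834e-25 J, E₂ = 5.894e-25 J.
|ΔE| = |9.834e-25 − 5.894e-25| = 3.94e-25 J = 2.46e-3 meV.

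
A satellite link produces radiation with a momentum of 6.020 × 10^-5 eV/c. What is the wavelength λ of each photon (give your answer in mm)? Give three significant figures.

20.6 mm

Take h = 6.62607015 × 10^-34 J·s, c = 2.99792458 × 10^8 m/s, 1 eV = 1.602176634 × 10^-19 J.
First convert: p = 6.020 × 10^-5 eV/c = 3.2173 × 10^-32 kg·m/s.
Since λ = h/p for a photon, λ = 0.02060 m.
Converting to mm: λ = 20.60 mm ≈ 20.6 mm.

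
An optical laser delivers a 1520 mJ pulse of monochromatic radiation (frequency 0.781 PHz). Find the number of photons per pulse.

2.94 × 10^18 photons

Per-photon energy: E = 5.175 × 10^-19 J (from frequency = 0.781 PHz).
N = E_total / E_photon = 1.52 J / 5.175 × 10^-19 J = 2.94 × 10^18.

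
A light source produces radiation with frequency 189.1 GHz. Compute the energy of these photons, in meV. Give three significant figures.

0.782 meV

Convert to SI: f = 189.1 GHz = 1.891e11 Hz.
The photon relation is E = hf, giving E = 1.253e-22 J.
Converting to meV: E = 0.7821 meV ≈ 0.782 meV.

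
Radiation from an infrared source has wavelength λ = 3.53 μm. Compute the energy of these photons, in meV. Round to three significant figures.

351 meV

Convert to SI: λ = 3.53 μm = 3.53e-6 m.
Since E = hc/λ for a photon, E = 5.627e-20 J.
Converting to meV: E = 351.2 meV ≈ 351 meV.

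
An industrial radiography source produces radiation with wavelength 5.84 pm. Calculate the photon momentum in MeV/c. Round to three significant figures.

0.212 MeV/c

Take h = 6.62607015e-34 J·s, c = 2.99792458e8 m/s, 1 eV = 1.602176634e-19 J.
Convert to SI: λ = 5.84 pm = 5.84e-12 m.
For a photon p = h/λ, so p = 1.135e-22 kg·m/s.
Converting to MeV/c: p = 0.2123 MeV/c ≈ 0.212 MeV/c.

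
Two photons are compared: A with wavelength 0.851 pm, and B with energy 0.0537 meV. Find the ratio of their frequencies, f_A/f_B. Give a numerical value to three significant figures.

f_A = 3.523 × 10^20 Hz (from wavelength = 0.851 pm, via f = c/λ).
f_B = 1.298 × 10^10 Hz (from energy = 0.0537 meV, via f = E/h).
Ratio = 3.523 × 10^20 / 1.298 × 10^10 = 2.71 × 10^10.

2.71 × 10^10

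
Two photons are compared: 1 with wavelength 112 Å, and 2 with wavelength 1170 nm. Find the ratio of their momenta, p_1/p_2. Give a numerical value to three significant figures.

104

p_1 = 5.916e-26 kg·m/s (from wavelength = 112 Å, via p = h/λ).
p_2 = 5.663e-28 kg·m/s (from wavelength = 1170 nm, via p = h/λ).
Ratio = 5.916e-26 / 5.663e-28 = 104.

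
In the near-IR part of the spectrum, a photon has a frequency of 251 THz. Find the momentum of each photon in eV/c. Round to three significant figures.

(h = 6.62607015 × 10^-34 J·s, c = 2.99792458 × 10^8 m/s, 1 eV = 1.602176634 × 10^-19 J.)
First convert: f = 251 THz = 2.51 × 10^14 Hz.
The photon relation is p = hf/c, giving p = 5.548 × 10^-28 kg·m/s.
Converting to eV/c: p = 1.038 eV/c ≈ 1.04 eV/c.

1.04 eV/c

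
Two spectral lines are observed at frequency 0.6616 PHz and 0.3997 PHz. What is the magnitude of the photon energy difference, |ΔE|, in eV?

1.08 eV

Using E = hf: E₁ = 4.3838 × 10^-19 J, E₂ = 2.6484 × 10^-19 J.
|ΔE| = |4.3838 × 10^-19 − 2.6484 × 10^-19| = 1.74 × 10^-19 J = 1.08 eV.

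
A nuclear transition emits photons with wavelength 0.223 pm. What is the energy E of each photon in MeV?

First convert: λ = 0.223 pm = 2.23 × 10^-13 m.
The photon relation is E = hc/λ, giving E = 8.908 × 10^-13 J.
Converting to MeV: E = 5.560 MeV ≈ 5.56 MeV.

5.56 MeV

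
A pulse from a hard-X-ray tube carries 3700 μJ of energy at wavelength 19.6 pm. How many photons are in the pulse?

Per-photon energy: E = 1.013 × 10^-14 J (from wavelength = 19.6 pm).
N = E_total / E_photon = 0.00370 J / 1.013 × 10^-14 J = 3.65 × 10^11.

3.65 × 10^11 photons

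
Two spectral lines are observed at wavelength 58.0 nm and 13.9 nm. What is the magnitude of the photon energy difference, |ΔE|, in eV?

Using E = hc/λ: E₁ = 3.425e-18 J, E₂ = 1.429e-17 J.
|ΔE| = |3.425e-18 − 1.429e-17| = 1.09e-17 J = 67.8 eV.

67.8 eV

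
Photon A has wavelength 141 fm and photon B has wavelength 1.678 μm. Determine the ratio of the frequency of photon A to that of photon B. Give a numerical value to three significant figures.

f_A = 2.126e21 Hz (from wavelength = 141 fm, via f = c/λ).
f_B = 1.787e14 Hz (from wavelength = 1.678 μm, via f = c/λ).
Ratio = 2.126e21 / 1.787e14 = 1.19e7.

1.19e7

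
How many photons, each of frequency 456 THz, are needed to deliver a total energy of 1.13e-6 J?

Per-photon energy: E = 3.021e-19 J (from frequency = 456 THz).
N = E_total / E_photon = 1.13e-6 J / 3.021e-19 J = 3.74e12.

3.74e12 photons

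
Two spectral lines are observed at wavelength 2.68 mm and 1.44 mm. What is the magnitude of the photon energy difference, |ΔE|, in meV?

0.398 meV

Using E = hc/λ: E₁ = 7.412e-23 J, E₂ = 1.379e-22 J.
|ΔE| = |7.412e-23 − 1.379e-22| = 6.38e-23 J = 0.398 meV.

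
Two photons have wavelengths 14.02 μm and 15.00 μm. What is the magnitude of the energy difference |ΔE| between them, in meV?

Using E = hc/λ: E₁ = 1.4169 × 10^-20 J, E₂ = 1.3243 × 10^-20 J.
|ΔE| = |1.4169 × 10^-20 − 1.3243 × 10^-20| = 9.26 × 10^-22 J = 5.78 meV.

5.78 meV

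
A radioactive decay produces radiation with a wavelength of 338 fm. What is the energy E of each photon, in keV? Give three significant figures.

3670 keV

Convert to SI: λ = 338 fm = 3.38 × 10^-13 m.
Apply E = hc/λ: E = 5.877 × 10^-13 J.
Converting to keV: E = 3668 keV ≈ 3670 keV.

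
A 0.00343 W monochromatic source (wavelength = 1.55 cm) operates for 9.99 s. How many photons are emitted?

Total energy: E_total = P·t = 0.00343 × 9.99 = 0.03427 J.
Per-photon energy: E = 1.282·10^-23 J.
N = E_total / E_photon = 2.67·10^21.

2.67·10^21 photons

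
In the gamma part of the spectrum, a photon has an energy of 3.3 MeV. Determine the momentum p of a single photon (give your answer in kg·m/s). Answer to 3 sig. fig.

Take c = 2.99792458·10^8 m/s, 1 eV = 1.602176634·10^-19 J.
In SI units: E = 3.3 MeV = 5.2872·10^-13 J.
For a photon p = E/c, so p = 1.764·10^-21 kg·m/s.
So p ≈ 1.76·10^-21 kg·m/s.

1.76·10^-21 kg·m/s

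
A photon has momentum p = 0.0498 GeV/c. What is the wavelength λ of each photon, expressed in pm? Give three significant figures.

(h = 6.62607015e-34 J·s, c = 2.99792458e8 m/s, 1 eV = 1.602176634e-19 J.)
Convert to SI: p = 0.0498 GeV/c = 2.6615e-20 kg·m/s.
Since λ = h/p for a photon, λ = 2.490e-14 m.
Converting to pm: λ = 0.02490 pm ≈ 0.0249 pm.

0.0249 pm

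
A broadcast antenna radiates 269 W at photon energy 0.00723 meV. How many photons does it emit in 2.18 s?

5.06e26 photons

Total energy: E_total = P·t = 269 × 2.18 = 586.4 J.
Per-photon energy: E = 1.158e-24 J.
N = E_total / E_photon = 5.06e26.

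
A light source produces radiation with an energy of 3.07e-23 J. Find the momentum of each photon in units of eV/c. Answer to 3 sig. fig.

Apply p = E/c: p = 1.024e-31 kg·m/s.
Converting to eV/c: p = 1.916e-4 eV/c ≈ 1.92e-4 eV/c.

1.92e-4 eV/c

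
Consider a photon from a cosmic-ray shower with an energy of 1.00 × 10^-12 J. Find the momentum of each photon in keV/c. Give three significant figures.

6240 keV/c

Apply p = E/c: p = 3.336 × 10^-21 kg·m/s.
Converting to keV/c: p = 6242 keV/c ≈ 6240 keV/c.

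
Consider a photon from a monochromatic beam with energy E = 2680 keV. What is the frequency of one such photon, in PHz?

6.48 × 10^5 PHz

In SI units: E = 2680 keV = 4.2938 × 10^-13 J.
The photon relation is f = E/h, giving f = 6.480 × 10^20 Hz.
Converting to PHz: f = 648000 PHz ≈ 6.48 × 10^5 PHz.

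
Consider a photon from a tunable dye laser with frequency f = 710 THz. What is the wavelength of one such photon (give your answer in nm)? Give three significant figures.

Use c = 2.99792458·10^8 m/s.
First convert: f = 710 THz = 7.1·10^14 Hz.
For a photon λ = c/f, so λ = 4.222·10^-7 m.
Converting to nm: λ = 422.2 nm ≈ 422 nm.

422 nm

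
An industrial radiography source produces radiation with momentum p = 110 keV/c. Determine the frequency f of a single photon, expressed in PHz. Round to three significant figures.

2.66 × 10^4 PHz

Convert to SI: p = 110 keV/c = 5.8787 × 10^-23 kg·m/s.
For a photon f = pc/h, so f = 2.660 × 10^19 Hz.
Converting to PHz: f = 26600 PHz ≈ 2.66 × 10^4 PHz.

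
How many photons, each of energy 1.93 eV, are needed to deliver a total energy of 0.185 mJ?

Per-photon energy: E = 3.092e-19 J (from energy = 1.93 eV).
N = E_total / E_photon = 1.85e-4 J / 3.092e-19 J = 5.98e14.

5.98e14 photons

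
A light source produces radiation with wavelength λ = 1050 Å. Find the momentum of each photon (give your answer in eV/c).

11.8 eV/c

(h = 6.62607015 × 10^-34 J·s, c = 2.99792458 × 10^8 m/s, 1 eV = 1.602176634 × 10^-19 J.)
In SI units: λ = 1050 Å = 1.05 × 10^-7 m.
Since p = h/λ for a photon, p = 6.311 × 10^-27 kg·m/s.
Converting to eV/c: p = 11.81 eV/c ≈ 11.8 eV/c.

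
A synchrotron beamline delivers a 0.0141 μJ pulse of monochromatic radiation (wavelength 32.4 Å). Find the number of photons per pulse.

2.30·10^8 photons

Per-photon energy: E = 6.131·10^-17 J (from wavelength = 32.4 Å).
N = E_total / E_photon = 1.41·10^-8 J / 6.131·10^-17 J = 2.30·10^8.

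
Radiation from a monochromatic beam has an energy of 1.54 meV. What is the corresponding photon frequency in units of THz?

(h = 6.62607015e-34 J·s, 1 eV = 1.602176634e-19 J.)
Convert to SI: E = 1.54 meV = 2.4674e-22 J.
For a photon f = E/h, so f = 3.724e11 Hz.
Converting to THz: f = 0.3724 THz ≈ 0.372 THz.

0.372 THz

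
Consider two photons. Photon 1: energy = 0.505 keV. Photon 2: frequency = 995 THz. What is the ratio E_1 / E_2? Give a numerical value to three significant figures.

E_1 = 8.091e-17 J (from energy = 0.505 keV, via E given directly).
E_2 = 6.593e-19 J (from frequency = 995 THz, via E = hf).
Ratio = 8.091e-17 / 6.593e-19 = 123.

123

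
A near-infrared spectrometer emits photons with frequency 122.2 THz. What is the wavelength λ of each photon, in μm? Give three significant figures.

(c = 2.99792458·10^8 m/s.)
Convert to SI: f = 122.2 THz = 1.222·10^14 Hz.
Apply λ = c/f: λ = 2.453·10^-6 m.
Converting to μm: λ = 2.453 μm ≈ 2.45 μm.

2.45 μm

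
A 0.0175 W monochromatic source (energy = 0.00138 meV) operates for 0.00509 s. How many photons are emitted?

Total energy: E_total = P·t = 0.0175 × 0.00509 = 8.908 × 10^-5 J.
Per-photon energy: E = 2.211 × 10^-25 J.
N = E_total / E_photon = 4.03 × 10^20.

4.03 × 10^20 photons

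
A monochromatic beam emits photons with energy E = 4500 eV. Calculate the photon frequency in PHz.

1090 PHz

(h = 6.62607015 × 10^-34 J·s, 1 eV = 1.602176634 × 10^-19 J.)
Convert to SI: E = 4500 eV = 7.2098 × 10^-16 J.
The photon relation is f = E/h, giving f = 1.088 × 10^18 Hz.
Converting to PHz: f = 1088 PHz ≈ 1090 PHz.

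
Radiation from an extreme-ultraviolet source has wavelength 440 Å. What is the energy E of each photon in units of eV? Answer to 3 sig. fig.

Convert to SI: λ = 440 Å = 4.4·10^-8 m.
Apply E = hc/λ: E = 4.515·10^-18 J.
Converting to eV: E = 28.18 eV ≈ 28.2 eV.

28.2 eV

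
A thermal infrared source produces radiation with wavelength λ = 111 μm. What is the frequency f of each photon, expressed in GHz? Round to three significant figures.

Use c = 2.99792458·10^8 m/s.
First convert: λ = 111 μm = 1.11·10^-4 m.
Apply f = c/λ: f = 2.701·10^12 Hz.
Converting to GHz: f = 2701 GHz ≈ 2700 GHz.

2700 GHz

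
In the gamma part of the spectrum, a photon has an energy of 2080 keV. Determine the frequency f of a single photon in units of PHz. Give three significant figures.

5.03e5 PHz

(h = 6.62607015e-34 J·s, 1 eV = 1.602176634e-19 J.)
First convert: E = 2080 keV = 3.3325e-13 J.
Since f = E/h for a photon, f = 5.029e20 Hz.
Converting to PHz: f = 502900 PHz ≈ 5.03e5 PHz.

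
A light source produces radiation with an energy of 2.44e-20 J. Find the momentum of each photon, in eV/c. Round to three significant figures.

Since p = E/c for a photon, p = 8.139e-29 kg·m/s.
Converting to eV/c: p = 0.1523 eV/c ≈ 0.152 eV/c.

0.152 eV/c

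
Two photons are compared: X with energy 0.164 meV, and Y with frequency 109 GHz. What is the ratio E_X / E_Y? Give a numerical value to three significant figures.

0.364

E_X = 2.628·10^-23 J (from energy = 0.164 meV, via E given directly).
E_Y = 7.222·10^-23 J (from frequency = 109 GHz, via E = hf).
Ratio = 2.628·10^-23 / 7.222·10^-23 = 0.364.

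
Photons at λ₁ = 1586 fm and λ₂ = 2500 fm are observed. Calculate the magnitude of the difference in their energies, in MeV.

Using E = hc/λ: E₁ = 1.2525e-13 J, E₂ = 7.9458e-14 J.
|ΔE| = |1.2525e-13 − 7.9458e-14| = 4.58e-14 J = 0.286 MeV.

0.286 MeV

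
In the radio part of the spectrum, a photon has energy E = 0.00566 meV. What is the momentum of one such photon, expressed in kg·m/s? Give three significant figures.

Take c = 2.99792458 × 10^8 m/s, 1 eV = 1.602176634 × 10^-19 J.
First convert: E = 0.00566 meV = 9.0683 × 10^-25 J.
Since p = E/c for a photon, p = 3.025 × 10^-33 kg·m/s.
So p ≈ 3.02 × 10^-33 kg·m/s.

3.02 × 10^-33 kg·m/s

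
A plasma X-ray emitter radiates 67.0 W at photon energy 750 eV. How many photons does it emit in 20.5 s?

Total energy: E_total = P·t = 67.0 × 20.5 = 1374 J.
Per-photon energy: E = 1.202 × 10^-16 J.
N = E_total / E_photon = 1.14 × 10^19.

1.14 × 10^19 photons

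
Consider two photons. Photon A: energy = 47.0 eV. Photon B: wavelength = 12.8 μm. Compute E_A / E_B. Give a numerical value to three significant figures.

485

E_A = 7.530 × 10^-18 J (from energy = 47.0 eV, via E given directly).
E_B = 1.552 × 10^-20 J (from wavelength = 12.8 μm, via E = hc/λ).
Ratio = 7.530 × 10^-18 / 1.552 × 10^-20 = 485.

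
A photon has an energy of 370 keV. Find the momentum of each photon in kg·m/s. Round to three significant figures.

1.98 × 10^-22 kg·m/s

Take c = 2.99792458 × 10^8 m/s, 1 eV = 1.602176634 × 10^-19 J.
In SI units: E = 370 keV = 5.9281 × 10^-14 J.
The photon relation is p = E/c, giving p = 1.977 × 10^-22 kg·m/s.
So p ≈ 1.98 × 10^-22 kg·m/s.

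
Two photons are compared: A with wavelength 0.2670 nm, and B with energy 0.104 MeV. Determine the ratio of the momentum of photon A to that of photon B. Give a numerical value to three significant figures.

0.0447

p_A = 2.482e-24 kg·m/s (from wavelength = 0.2670 nm, via p = h/λ).
p_B = 5.558e-23 kg·m/s (from energy = 0.104 MeV, via p = E/c).
Ratio = 2.482e-24 / 5.558e-23 = 0.0447.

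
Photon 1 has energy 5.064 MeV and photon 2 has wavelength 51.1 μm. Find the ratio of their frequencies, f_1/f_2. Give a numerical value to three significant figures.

2.09e8

f_1 = 1.224e21 Hz (from energy = 5.064 MeV, via f = E/h).
f_2 = 5.867e12 Hz (from wavelength = 51.1 μm, via f = c/λ).
Ratio = 1.224e21 / 5.867e12 = 2.09e8.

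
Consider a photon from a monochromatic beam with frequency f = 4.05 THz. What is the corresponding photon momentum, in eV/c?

0.0167 eV/c

First convert: f = 4.05 THz = 4.05 × 10^12 Hz.
Apply p = hf/c: p = 8.951 × 10^-30 kg·m/s.
Converting to eV/c: p = 0.01675 eV/c ≈ 0.0167 eV/c.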